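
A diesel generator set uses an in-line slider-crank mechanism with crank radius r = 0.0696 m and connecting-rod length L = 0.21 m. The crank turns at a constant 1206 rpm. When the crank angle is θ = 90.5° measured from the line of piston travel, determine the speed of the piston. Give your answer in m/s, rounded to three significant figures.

8.76

ω = 2π·1206/60 = 126.3 rad/s
For an in-line slider-crank, x = r cosθ + √(L² − r² sin²θ), so v = −rω sinθ·[1 + r cosθ/√(L² − r² sin²θ)].
With r = 0.0696 m, L = 0.21 m, θ = 90.5°: √(L² − r² sin²θ) = 0.19813 m.
v = −0.0696·126.3·0.99996·[1 + 0.0696·-0.00873/0.19813] = -8.7626 m/s.
|v| = 8.7626 m/s.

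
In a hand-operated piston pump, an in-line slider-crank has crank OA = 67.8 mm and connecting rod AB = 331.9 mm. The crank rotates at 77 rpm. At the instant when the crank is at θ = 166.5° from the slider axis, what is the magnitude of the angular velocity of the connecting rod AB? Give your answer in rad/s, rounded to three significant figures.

1.60

ω = 8.063 rad/s (converted from 77 rpm).
The rod makes angle φ with the slider axis where L sinφ = r sinθ; differentiating, L cosφ·φ̇ = r ω cosθ.
L cosφ = √(L² − r² sin²θ) = 0.33152 m.
|ω_rod| = r ω |cosθ| / √(L² − r² sin²θ) = 0.0678·8.063·0.97237/0.33152 = 1.6035 rad/s.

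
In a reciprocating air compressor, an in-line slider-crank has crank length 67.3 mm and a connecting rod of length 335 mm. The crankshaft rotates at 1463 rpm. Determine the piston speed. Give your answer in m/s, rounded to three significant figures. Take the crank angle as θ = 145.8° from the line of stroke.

4.83

ω = 2π·1463/60 = 153.2 rad/s
For an in-line slider-crank, x = r cosθ + √(L² − r² sin²θ), so v = −rω sinθ·[1 + r cosθ/√(L² − r² sin²θ)].
With r = 0.0673 m, L = 0.335 m, θ = 145.8°: √(L² − r² sin²θ) = 0.33286 m.
v = −0.0673·153.2·0.56208·[1 + 0.0673·-0.82708/0.33286] = -4.8263 m/s.
|v| = 4.8263 m/s.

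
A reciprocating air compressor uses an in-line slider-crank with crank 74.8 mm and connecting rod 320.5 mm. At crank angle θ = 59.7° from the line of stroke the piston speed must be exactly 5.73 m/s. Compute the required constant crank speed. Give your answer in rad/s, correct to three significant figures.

79.2

For an in-line slider-crank, |v_piston| = rω|sinθ|·[1 + r cosθ/√(L² − r² sin²θ)].
With r = 0.0748 m, L = 0.3205 m, θ = 59.7°: the bracketed kinematic factor |dx/dθ| = 0.072346 m.
ω = v/|dx/dθ| = 5.73/0.072346 = 79.203 rad/s.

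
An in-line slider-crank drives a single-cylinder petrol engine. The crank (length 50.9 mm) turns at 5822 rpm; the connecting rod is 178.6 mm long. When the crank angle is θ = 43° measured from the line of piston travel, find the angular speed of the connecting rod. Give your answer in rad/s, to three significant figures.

130

ω = 609.7 rad/s (converted from 5822 rpm).
The rod makes angle φ with the slider axis where L sinφ = r sinθ; differentiating, L cosφ·φ̇ = r ω cosθ.
L cosφ = √(L² − r² sin²θ) = 0.17519 m.
|ω_rod| = r ω |cosθ| / √(L² − r² sin²θ) = 0.0509·609.7·0.73135/0.17519 = 129.55 rad/s.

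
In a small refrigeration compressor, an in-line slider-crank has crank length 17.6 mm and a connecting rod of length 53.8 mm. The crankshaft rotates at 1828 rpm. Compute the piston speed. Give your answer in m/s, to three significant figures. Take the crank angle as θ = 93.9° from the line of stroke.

ω = 2π·1828/60 = 191.4 rad/s
For an in-line slider-crank, x = r cosθ + √(L² − r² sin²θ), so v = −rω sinθ·[1 + r cosθ/√(L² − r² sin²θ)].
With r = 0.0176 m, L = 0.0538 m, θ = 93.9°: √(L² − r² sin²θ) = 0.050854 m.
v = −0.0176·191.4·0.99768·[1 + 0.0176·-0.06802/0.050854] = -3.2822 m/s.
|v| = 3.2822 m/s.

3.28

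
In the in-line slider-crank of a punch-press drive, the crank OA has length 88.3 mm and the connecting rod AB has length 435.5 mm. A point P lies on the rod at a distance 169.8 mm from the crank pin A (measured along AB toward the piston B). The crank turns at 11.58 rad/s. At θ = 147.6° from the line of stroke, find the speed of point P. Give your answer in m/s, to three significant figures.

ω = 11.58 rad/s.  Crank-pin speed |V_A| = rω = 1.0225 m/s, perpendicular to OA.
Rod angle: sinφ = −(r/L) sinθ ⇒ φ = -6.237°; ω_rod = −rω cosθ/√(L²−r²sin²θ) = +1.9942 rad/s.
V_P = V_A + ω_rod × AP, with AP = 0.1698 m along the rod.
Components: V_Px = −rω sinθ − a·ω_rod·sinφ = -0.5111 m/s;  V_Py = rω cosθ + a·ω_rod·cosφ = -0.52672 m/s.
|V_P| = √(V_Px² + V_Py²) = 0.73394 m/s.

0.734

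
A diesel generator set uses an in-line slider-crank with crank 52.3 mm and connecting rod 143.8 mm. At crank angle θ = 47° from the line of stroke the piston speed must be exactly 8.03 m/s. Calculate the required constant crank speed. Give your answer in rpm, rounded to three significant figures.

1590

For an in-line slider-crank, |v_piston| = rω|sinθ|·[1 + r cosθ/√(L² − r² sin²θ)].
With r = 0.0523 m, L = 0.1438 m, θ = 47°: the bracketed kinematic factor |dx/dθ| = 0.048092 m.
ω = v/|dx/dθ| = 8.03/0.048092 = 166.97 rad/s.
N = 60ω/(2π) = 1594.5 rpm.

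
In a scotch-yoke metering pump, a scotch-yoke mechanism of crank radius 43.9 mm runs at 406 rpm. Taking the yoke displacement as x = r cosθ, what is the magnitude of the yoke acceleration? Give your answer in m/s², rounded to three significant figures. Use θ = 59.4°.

ω = 42.52 rad/s (from 406 rpm).
x = r cosθ ⇒ ẍ = −rω² cosθ (ω constant).
|a| = rω²|cosθ| = 0.0439·(42.52)²·|cos 59.4°| = 40.395 m/s².

40.4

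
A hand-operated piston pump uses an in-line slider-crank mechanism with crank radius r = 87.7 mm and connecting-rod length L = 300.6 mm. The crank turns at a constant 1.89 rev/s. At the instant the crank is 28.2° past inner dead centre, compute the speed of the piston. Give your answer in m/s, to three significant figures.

0.620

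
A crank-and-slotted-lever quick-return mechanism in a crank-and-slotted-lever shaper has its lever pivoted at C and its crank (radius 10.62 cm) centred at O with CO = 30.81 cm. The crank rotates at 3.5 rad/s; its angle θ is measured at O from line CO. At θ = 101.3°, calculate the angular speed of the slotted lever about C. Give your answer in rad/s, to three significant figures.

0.182

ω = 3.5 rad/s
Crank pin A relative to C: A = (d + r cosθ, r sinθ); lever angle φ = atan2(r sinθ, d + r cosθ).
Differentiating tanφ: φ̇ = rω(d cosθ + r)/(d² + r² + 2dr cosθ).
d² + r² + 2dr cosθ = |CA|² = 0.0933812 m²;  d cosθ + r = +0.045829 m.
|ω_lever| = |0.1062·3.5·+0.045829| / 0.0933812 = 0.18242 rad/s.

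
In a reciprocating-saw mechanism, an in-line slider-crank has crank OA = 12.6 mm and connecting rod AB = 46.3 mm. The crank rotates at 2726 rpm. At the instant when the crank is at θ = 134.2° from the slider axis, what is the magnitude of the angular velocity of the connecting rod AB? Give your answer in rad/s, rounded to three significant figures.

55.2

ω = 285.5 rad/s (converted from 2726 rpm).
The rod makes angle φ with the slider axis where L sinφ = r sinθ; differentiating, L cosφ·φ̇ = r ω cosθ.
L cosφ = √(L² − r² sin²θ) = 0.04541 m.
|ω_rod| = r ω |cosθ| / √(L² − r² sin²θ) = 0.0126·285.5·0.69717/0.04541 = 55.221 rad/s.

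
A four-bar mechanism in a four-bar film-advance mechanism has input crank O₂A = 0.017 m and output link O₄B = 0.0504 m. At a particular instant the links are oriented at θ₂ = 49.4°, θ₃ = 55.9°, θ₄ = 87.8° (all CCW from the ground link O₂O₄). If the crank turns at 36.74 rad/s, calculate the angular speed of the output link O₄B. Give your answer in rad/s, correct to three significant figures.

ω₂ = 36.74 rad/s
Differentiating the loop-closure r₂e^{iθ₂}+r₃e^{iθ₃}=r₁+r₄e^{iθ₄} gives r₂ω₂e^{iθ₂}+r₃ω₃e^{iθ₃}=r₄ω₄e^{iθ₄}.
Eliminating the other unknown: ω₄ = r₂ω₂ sin(θ₂−θ₃) / [r₄ sin(θ₄−θ₃)].
Numerator sine = -0.11320; denominator sine = +0.52844.
Result = 0.017·36.74·(-0.11320) / (0.0504·(+0.52844)) = -2.6547 rad/s; magnitude 2.6547 rad/s.

2.65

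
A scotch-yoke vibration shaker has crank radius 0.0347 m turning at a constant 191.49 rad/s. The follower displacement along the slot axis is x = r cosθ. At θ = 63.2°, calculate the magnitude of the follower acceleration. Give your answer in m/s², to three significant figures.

ω = 191.5 rad/s
x = r cosθ ⇒ ẍ = −rω² cosθ (ω constant).
|a| = rω²|cosθ| = 0.0347·(191.5)²·|cos 63.2°| = 573.69 m/s².

574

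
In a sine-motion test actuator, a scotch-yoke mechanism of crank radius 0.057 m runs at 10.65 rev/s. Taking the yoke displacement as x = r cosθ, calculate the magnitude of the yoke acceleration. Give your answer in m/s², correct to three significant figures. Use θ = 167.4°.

ω = 66.92 rad/s (from 10.65 rev/s).
x = r cosθ ⇒ ẍ = −rω² cosθ (ω constant).
|a| = rω²|cosθ| = 0.057·(66.92)²·|cos 167.4°| = 249.08 m/s².

249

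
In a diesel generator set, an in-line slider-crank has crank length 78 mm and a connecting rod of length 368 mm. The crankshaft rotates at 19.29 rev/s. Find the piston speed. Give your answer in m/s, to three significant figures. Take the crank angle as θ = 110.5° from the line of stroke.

ω = 2π·19.3 = 121.2 rad/s
For an in-line slider-crank, x = r cosθ + √(L² − r² sin²θ), so v = −rω sinθ·[1 + r cosθ/√(L² − r² sin²θ)].
With r = 0.078 m, L = 0.368 m, θ = 110.5°: √(L² − r² sin²θ) = 0.36067 m.
v = −0.078·121.2·0.93667·[1 + 0.078·-0.35021/0.36067] = -8.1845 m/s.
|v| = 8.1845 m/s.

8.18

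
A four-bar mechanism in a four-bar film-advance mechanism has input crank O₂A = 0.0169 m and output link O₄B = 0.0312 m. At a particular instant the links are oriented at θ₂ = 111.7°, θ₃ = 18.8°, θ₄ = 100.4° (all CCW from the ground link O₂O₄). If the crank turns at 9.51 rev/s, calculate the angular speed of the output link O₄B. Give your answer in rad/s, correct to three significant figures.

ω₂ = 59.75 rad/s (from 9.51 rev/s).
Differentiating the loop-closure r₂e^{iθ₂}+r₃e^{iθ₃}=r₁+r₄e^{iθ₄} gives r₂ω₂e^{iθ₂}+r₃ω₃e^{iθ₃}=r₄ω₄e^{iθ₄}.
Eliminating the other unknown: ω₄ = r₂ω₂ sin(θ₂−θ₃) / [r₄ sin(θ₄−θ₃)].
Numerator sine = +0.99872; denominator sine = +0.98927.
Result = 0.0169·59.75·(+0.99872) / (0.0312·(+0.98927)) = +32.675 rad/s; magnitude 32.675 rad/s.

32.7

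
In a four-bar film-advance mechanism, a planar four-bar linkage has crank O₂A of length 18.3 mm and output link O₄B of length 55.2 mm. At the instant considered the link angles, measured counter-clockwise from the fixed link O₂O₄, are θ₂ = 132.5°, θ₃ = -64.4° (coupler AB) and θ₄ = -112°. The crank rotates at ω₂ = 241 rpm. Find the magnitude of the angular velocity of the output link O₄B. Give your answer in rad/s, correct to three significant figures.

3.29

ω₂ = 25.24 rad/s (from 241 rpm).
Differentiating the loop-closure r₂e^{iθ₂}+r₃e^{iθ₃}=r₁+r₄e^{iθ₄} gives r₂ω₂e^{iθ₂}+r₃ω₃e^{iθ₃}=r₄ω₄e^{iθ₄}.
Eliminating the other unknown: ω₄ = r₂ω₂ sin(θ₂−θ₃) / [r₄ sin(θ₄−θ₃)].
Numerator sine = -0.29070; denominator sine = -0.73846.
Result = 0.0183·25.24·(-0.29070) / (0.0552·(-0.73846)) = +3.2937 rad/s; magnitude 3.2937 rad/s.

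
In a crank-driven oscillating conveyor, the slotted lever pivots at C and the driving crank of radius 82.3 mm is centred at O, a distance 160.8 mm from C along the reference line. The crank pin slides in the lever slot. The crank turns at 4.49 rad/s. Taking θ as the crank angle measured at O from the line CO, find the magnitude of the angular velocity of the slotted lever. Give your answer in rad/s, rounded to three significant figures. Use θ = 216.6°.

ω = 4.49 rad/s
Crank pin A relative to C: A = (d + r cosθ, r sinθ); lever angle φ = atan2(r sinθ, d + r cosθ).
Differentiating tanφ: φ̇ = rω(d cosθ + r)/(d² + r² + 2dr cosθ).
d² + r² + 2dr cosθ = |CA|² = 0.0113812 m²;  d cosθ + r = -0.046793 m.
|ω_lever| = |0.0823·4.49·-0.046793| / 0.0113812 = 1.5193 rad/s.

1.52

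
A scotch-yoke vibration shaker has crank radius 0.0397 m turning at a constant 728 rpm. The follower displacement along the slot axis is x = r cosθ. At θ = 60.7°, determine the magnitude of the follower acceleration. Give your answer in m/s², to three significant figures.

ω = 76.24 rad/s (from 728 rpm).
x = r cosθ ⇒ ẍ = −rω² cosθ (ω constant).
|a| = rω²|cosθ| = 0.0397·(76.24)²·|cos 60.7°| = 112.92 m/s².

113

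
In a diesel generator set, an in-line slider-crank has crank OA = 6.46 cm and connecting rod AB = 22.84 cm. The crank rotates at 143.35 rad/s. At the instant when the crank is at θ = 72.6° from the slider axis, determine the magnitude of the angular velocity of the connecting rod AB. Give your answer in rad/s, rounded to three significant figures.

12.6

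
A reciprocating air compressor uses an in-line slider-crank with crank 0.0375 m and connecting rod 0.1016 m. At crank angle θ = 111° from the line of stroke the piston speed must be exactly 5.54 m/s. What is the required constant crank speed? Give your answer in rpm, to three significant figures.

For an in-line slider-crank, |v_piston| = rω|sinθ|·[1 + r cosθ/√(L² − r² sin²θ)].
With r = 0.0375 m, L = 0.1016 m, θ = 111°: the bracketed kinematic factor |dx/dθ| = 0.030076 m.
ω = v/|dx/dθ| = 5.54/0.030076 = 184.2 rad/s.
N = 60ω/(2π) = 1759 rpm.

1760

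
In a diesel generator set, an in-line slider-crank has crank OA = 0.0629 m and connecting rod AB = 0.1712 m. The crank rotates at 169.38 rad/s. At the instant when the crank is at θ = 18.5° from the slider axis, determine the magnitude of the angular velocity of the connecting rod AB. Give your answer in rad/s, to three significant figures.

59.4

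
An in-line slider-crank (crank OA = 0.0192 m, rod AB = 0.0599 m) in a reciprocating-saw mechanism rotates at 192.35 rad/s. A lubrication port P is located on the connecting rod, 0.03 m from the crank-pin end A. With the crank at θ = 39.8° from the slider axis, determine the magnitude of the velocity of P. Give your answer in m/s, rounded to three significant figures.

ω = 192.3 rad/s.  Crank-pin speed |V_A| = rω = 3.6931 m/s, perpendicular to OA.
Rod angle: sinφ = −(r/L) sinθ ⇒ φ = -11.840°; ω_rod = −rω cosθ/√(L²−r²sin²θ) = -48.398 rad/s.
V_P = V_A + ω_rod × AP, with AP = 0.03 m along the rod.
Components: V_Px = −rω sinθ − a·ω_rod·sinφ = -2.6619 m/s;  V_Py = rω cosθ + a·ω_rod·cosφ = +1.4163 m/s.
|V_P| = √(V_Px² + V_Py²) = 3.0152 m/s.

3.02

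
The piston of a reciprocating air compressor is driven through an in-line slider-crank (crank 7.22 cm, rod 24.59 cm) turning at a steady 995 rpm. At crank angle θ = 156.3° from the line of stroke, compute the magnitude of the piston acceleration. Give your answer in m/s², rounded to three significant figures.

558

ω = 2π·995/60 = 104.2 rad/s
x(θ) = r cosθ + √(L² − r² sin²θ); with ω constant, a = ω²·d²x/dθ².
d²x/dθ² = −r cosθ − r²(cos2θ)/√u − r⁴ sin²2θ/(4u^{3/2}),  u = L² − r² sin²θ = 0.0596246 m².
Substituting r = 0.0722 m, L = 0.2459 m, θ = 156.3°: d²x/dθ² = +0.051408 m.
a = ω²·d²x/dθ² = (104.2)²·(+0.051408) = +558.13 m/s²;  |a| = 558.13 m/s².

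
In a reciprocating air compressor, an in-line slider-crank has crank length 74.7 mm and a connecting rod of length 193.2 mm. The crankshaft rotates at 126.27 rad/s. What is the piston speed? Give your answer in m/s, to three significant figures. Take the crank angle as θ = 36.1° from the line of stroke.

ω = 126.3 rad/s
For an in-line slider-crank, x = r cosθ + √(L² − r² sin²θ), so v = −rω sinθ·[1 + r cosθ/√(L² − r² sin²θ)].
With r = 0.0747 m, L = 0.1932 m, θ = 36.1°: √(L² − r² sin²θ) = 0.18812 m.
v = −0.0747·126.3·0.58920·[1 + 0.0747·0.80799/0.18812] = -7.3406 m/s.
|v| = 7.3406 m/s.

7.34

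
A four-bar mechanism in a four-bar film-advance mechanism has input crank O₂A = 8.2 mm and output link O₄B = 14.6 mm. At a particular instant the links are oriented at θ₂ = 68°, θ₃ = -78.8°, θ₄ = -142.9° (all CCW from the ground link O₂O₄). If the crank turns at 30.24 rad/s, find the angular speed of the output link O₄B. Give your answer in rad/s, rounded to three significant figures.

ω₂ = 30.24 rad/s
Differentiating the loop-closure r₂e^{iθ₂}+r₃e^{iθ₃}=r₁+r₄e^{iθ₄} gives r₂ω₂e^{iθ₂}+r₃ω₃e^{iθ₃}=r₄ω₄e^{iθ₄}.
Eliminating the other unknown: ω₄ = r₂ω₂ sin(θ₂−θ₃) / [r₄ sin(θ₄−θ₃)].
Numerator sine = +0.54756; denominator sine = -0.89956.
Result = 0.0082·30.24·(+0.54756) / (0.0146·(-0.89956)) = -10.338 rad/s; magnitude 10.338 rad/s.

10.3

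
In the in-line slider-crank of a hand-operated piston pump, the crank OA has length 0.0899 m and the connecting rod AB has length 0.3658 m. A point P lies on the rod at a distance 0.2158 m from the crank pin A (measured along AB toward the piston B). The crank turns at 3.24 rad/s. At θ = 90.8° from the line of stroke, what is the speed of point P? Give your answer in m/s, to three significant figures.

0.291

ω = 3.24 rad/s.  Crank-pin speed |V_A| = rω = 0.29128 m/s, perpendicular to OA.
Rod angle: sinφ = −(r/L) sinθ ⇒ φ = -14.225°; ω_rod = −rω cosθ/√(L²−r²sin²θ) = +0.011469 rad/s.
V_P = V_A + ω_rod × AP, with AP = 0.2158 m along the rod.
Components: V_Px = −rω sinθ − a·ω_rod·sinφ = -0.29064 m/s;  V_Py = rω cosθ + a·ω_rod·cosφ = -0.0016677 m/s.
|V_P| = √(V_Px² + V_Py²) = 0.29064 m/s.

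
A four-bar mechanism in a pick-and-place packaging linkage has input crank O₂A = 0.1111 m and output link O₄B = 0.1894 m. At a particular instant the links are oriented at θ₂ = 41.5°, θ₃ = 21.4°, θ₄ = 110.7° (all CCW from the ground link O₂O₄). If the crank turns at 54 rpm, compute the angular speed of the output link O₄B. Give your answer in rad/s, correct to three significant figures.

ω₂ = 5.655 rad/s (from 54 rpm).
Differentiating the loop-closure r₂e^{iθ₂}+r₃e^{iθ₃}=r₁+r₄e^{iθ₄} gives r₂ω₂e^{iθ₂}+r₃ω₃e^{iθ₃}=r₄ω₄e^{iθ₄}.
Eliminating the other unknown: ω₄ = r₂ω₂ sin(θ₂−θ₃) / [r₄ sin(θ₄−θ₃)].
Numerator sine = +0.34366; denominator sine = +0.99993.
Result = 0.1111·5.655·(+0.34366) / (0.1894·(+0.99993)) = +1.14 rad/s; magnitude 1.14 rad/s.

1.14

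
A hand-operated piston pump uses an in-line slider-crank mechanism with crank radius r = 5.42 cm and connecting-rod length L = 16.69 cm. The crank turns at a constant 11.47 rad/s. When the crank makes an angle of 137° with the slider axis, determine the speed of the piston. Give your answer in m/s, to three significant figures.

0.321

ω = 11.47 rad/s
For an in-line slider-crank, x = r cosθ + √(L² − r² sin²θ), so v = −rω sinθ·[1 + r cosθ/√(L² − r² sin²θ)].
With r = 0.0542 m, L = 0.1669 m, θ = 137°: √(L² − r² sin²θ) = 0.16276 m.
v = −0.0542·11.47·0.68200·[1 + 0.0542·-0.73135/0.16276] = -0.32072 m/s.
|v| = 0.32072 m/s.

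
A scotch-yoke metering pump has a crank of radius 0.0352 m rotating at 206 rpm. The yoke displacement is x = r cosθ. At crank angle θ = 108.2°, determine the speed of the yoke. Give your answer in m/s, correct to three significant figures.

0.721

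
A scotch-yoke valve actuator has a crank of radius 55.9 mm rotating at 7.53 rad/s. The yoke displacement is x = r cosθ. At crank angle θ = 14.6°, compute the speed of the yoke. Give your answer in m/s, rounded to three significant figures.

ω = 7.53 rad/s
x = r cosθ ⇒ ẋ = −rω sinθ.
|v| = rω|sinθ| = 0.0559·7.53·|sin 14.6°| = 0.1061 m/s.

0.106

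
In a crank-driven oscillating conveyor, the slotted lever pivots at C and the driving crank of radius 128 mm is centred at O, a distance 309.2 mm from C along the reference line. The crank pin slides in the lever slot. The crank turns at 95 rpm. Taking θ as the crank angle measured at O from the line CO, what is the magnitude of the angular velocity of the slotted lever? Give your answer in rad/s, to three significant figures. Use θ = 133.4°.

1.87

ω = 9.948 rad/s (from 95 rpm).
Crank pin A relative to C: A = (d + r cosθ, r sinθ); lever angle φ = atan2(r sinθ, d + r cosθ).
Differentiating tanφ: φ̇ = rω(d cosθ + r)/(d² + r² + 2dr cosθ).
d² + r² + 2dr cosθ = |CA|² = 0.0576021 m²;  d cosθ + r = -0.084447 m.
|ω_lever| = |0.128·9.948·-0.084447| / 0.0576021 = 1.8669 rad/s.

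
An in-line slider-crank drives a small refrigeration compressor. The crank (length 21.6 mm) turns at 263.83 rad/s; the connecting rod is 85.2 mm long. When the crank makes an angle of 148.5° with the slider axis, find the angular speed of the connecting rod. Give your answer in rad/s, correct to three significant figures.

ω = 263.8 rad/s
The rod makes angle φ with the slider axis where L sinφ = r sinθ; differentiating, L cosφ·φ̇ = r ω cosθ.
L cosφ = √(L² − r² sin²θ) = 0.084449 m.
|ω_rod| = r ω |cosθ| / √(L² − r² sin²θ) = 0.0216·263.8·0.85264/0.084449 = 57.537 rad/s.

57.5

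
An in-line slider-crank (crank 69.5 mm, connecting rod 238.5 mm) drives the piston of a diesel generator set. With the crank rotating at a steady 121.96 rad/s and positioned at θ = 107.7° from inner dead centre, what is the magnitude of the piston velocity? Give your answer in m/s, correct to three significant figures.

7.33

ω = 122 rad/s
For an in-line slider-crank, x = r cosθ + √(L² − r² sin²θ), so v = −rω sinθ·[1 + r cosθ/√(L² − r² sin²θ)].
With r = 0.0695 m, L = 0.2385 m, θ = 107.7°: √(L² − r² sin²θ) = 0.22913 m.
v = −0.0695·122·0.95266·[1 + 0.0695·-0.30403/0.22913] = -7.3303 m/s.
|v| = 7.3303 m/s.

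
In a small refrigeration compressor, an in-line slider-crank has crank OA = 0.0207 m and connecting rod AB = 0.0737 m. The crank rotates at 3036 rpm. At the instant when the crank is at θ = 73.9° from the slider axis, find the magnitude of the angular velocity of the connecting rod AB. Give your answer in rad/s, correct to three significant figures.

25.7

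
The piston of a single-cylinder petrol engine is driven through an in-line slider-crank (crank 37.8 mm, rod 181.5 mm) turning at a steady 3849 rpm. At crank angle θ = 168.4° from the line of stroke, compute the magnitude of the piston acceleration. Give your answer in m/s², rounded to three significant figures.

ω = 2π·3849/60 = 403.1 rad/s
x(θ) = r cosθ + √(L² − r² sin²θ); with ω constant, a = ω²·d²x/dθ².
d²x/dθ² = −r cosθ − r²(cos2θ)/√u − r⁴ sin²2θ/(4u^{3/2}),  u = L² − r² sin²θ = 0.0328845 m².
Substituting r = 0.0378 m, L = 0.1815 m, θ = 168.4°: d²x/dθ² = +0.029773 m.
a = ω²·d²x/dθ² = (403.1)²·(+0.029773) = +4836.9 m/s²;  |a| = 4836.9 m/s².

4840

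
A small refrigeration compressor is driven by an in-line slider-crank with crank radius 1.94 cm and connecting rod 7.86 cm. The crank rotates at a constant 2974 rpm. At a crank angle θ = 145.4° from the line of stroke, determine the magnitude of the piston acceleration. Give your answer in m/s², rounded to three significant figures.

ω = 2π·2974/60 = 311.4 rad/s
x(θ) = r cosθ + √(L² − r² sin²θ); with ω constant, a = ω²·d²x/dθ².
d²x/dθ² = −r cosθ − r²(cos2θ)/√u − r⁴ sin²2θ/(4u^{3/2}),  u = L² − r² sin²θ = 0.0060566 m².
Substituting r = 0.0194 m, L = 0.0786 m, θ = 145.4°: d²x/dθ² = +0.014186 m.
a = ω²·d²x/dθ² = (311.4)²·(+0.014186) = +1375.9 m/s²;  |a| = 1375.9 m/s².

1380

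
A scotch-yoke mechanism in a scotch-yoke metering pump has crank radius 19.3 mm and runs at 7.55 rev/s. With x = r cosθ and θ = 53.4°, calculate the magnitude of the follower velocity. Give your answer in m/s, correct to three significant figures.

0.735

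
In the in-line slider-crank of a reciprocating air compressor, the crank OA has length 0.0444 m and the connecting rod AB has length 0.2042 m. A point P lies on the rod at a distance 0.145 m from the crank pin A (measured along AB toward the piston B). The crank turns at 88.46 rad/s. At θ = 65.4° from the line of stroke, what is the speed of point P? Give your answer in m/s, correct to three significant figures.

ω = 88.46 rad/s.  Crank-pin speed |V_A| = rω = 3.9276 m/s, perpendicular to OA.
Rod angle: sinφ = −(r/L) sinθ ⇒ φ = -11.402°; ω_rod = −rω cosθ/√(L²−r²sin²θ) = -8.168 rad/s.
V_P = V_A + ω_rod × AP, with AP = 0.145 m along the rod.
Components: V_Px = −rω sinθ − a·ω_rod·sinφ = -3.8053 m/s;  V_Py = rω cosθ + a·ω_rod·cosφ = +0.474 m/s.
|V_P| = √(V_Px² + V_Py²) = 3.8347 m/s.

3.83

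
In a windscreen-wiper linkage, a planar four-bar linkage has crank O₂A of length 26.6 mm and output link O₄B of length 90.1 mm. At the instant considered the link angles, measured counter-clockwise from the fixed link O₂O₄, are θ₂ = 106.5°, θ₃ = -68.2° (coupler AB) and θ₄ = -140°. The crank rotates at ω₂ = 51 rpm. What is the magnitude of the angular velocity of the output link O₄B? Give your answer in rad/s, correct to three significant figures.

ω₂ = 5.341 rad/s (from 51 rpm).
Differentiating the loop-closure r₂e^{iθ₂}+r₃e^{iθ₃}=r₁+r₄e^{iθ₄} gives r₂ω₂e^{iθ₂}+r₃ω₃e^{iθ₃}=r₄ω₄e^{iθ₄}.
Eliminating the other unknown: ω₄ = r₂ω₂ sin(θ₂−θ₃) / [r₄ sin(θ₄−θ₃)].
Numerator sine = +0.09237; denominator sine = -0.94997.
Result = 0.0266·5.341·(+0.09237) / (0.0901·(-0.94997)) = -0.15331 rad/s; magnitude 0.15331 rad/s.

0.153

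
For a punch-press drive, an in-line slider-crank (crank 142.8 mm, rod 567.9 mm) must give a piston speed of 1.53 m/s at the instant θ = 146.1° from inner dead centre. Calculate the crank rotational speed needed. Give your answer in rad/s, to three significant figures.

For an in-line slider-crank, |v_piston| = rω|sinθ|·[1 + r cosθ/√(L² − r² sin²θ)].
With r = 0.1428 m, L = 0.5679 m, θ = 146.1°: the bracketed kinematic factor |dx/dθ| = 0.062857 m.
ω = v/|dx/dθ| = 1.53/0.062857 = 24.341 rad/s.

24.3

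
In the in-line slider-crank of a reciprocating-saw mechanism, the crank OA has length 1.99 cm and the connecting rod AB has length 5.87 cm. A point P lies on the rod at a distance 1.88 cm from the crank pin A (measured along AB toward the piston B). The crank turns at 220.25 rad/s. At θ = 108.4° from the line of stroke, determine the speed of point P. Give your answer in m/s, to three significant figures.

4.12

ω = 220.2 rad/s.  Crank-pin speed |V_A| = rω = 4.383 m/s, perpendicular to OA.
Rod angle: sinφ = −(r/L) sinθ ⇒ φ = -18.765°; ω_rod = −rω cosθ/√(L²−r²sin²θ) = +24.892 rad/s.
V_P = V_A + ω_rod × AP, with AP = 0.0188 m along the rod.
Components: V_Px = −rω sinθ − a·ω_rod·sinφ = -4.0084 m/s;  V_Py = rω cosθ + a·ω_rod·cosφ = -0.94039 m/s.
|V_P| = √(V_Px² + V_Py²) = 4.1172 m/s.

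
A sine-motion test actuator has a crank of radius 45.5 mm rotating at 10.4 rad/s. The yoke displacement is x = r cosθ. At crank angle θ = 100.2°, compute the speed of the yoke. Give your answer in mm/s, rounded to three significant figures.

ω = 10.4 rad/s
x = r cosθ ⇒ ẋ = −rω sinθ.
|v| = rω|sinθ| = 0.0455·10.4·|sin 100.2°| = 0.46572 m/s = 465.72 mm/s.

466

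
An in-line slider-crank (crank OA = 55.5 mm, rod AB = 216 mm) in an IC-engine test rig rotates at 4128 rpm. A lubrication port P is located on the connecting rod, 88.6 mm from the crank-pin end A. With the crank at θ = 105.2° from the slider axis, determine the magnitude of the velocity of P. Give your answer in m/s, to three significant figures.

22.8

ω = 432.3 rad/s.  Crank-pin speed |V_A| = rω = 23.992 m/s, perpendicular to OA.
Rod angle: sinφ = −(r/L) sinθ ⇒ φ = -14.357°; ω_rod = −rω cosθ/√(L²−r²sin²θ) = +30.061 rad/s.
V_P = V_A + ω_rod × AP, with AP = 0.0886 m along the rod.
Components: V_Px = −rω sinθ − a·ω_rod·sinφ = -22.492 m/s;  V_Py = rω cosθ + a·ω_rod·cosφ = -3.7102 m/s.
|V_P| = √(V_Px² + V_Py²) = 22.796 m/s.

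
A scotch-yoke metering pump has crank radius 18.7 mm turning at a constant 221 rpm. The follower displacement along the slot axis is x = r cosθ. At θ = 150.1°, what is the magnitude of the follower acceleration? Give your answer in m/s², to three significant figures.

8.68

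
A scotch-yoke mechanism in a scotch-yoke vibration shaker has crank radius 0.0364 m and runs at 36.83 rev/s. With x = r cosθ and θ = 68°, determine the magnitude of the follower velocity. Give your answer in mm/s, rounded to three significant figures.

ω = 231.4 rad/s (from 36.83 rev/s).
x = r cosθ ⇒ ẋ = −rω sinθ.
|v| = rω|sinθ| = 0.0364·231.4·|sin 68°| = 7.81 m/s = 7810 mm/s.

7810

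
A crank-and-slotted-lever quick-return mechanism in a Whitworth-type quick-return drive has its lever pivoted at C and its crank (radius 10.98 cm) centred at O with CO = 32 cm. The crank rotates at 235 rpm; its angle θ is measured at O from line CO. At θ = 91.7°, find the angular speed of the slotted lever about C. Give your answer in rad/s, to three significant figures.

ω = 24.61 rad/s (from 235 rpm).
Crank pin A relative to C: A = (d + r cosθ, r sinθ); lever angle φ = atan2(r sinθ, d + r cosθ).
Differentiating tanφ: φ̇ = rω(d cosθ + r)/(d² + r² + 2dr cosθ).
d² + r² + 2dr cosθ = |CA|² = 0.112371 m²;  d cosθ + r = +0.10031 m.
|ω_lever| = |0.1098·24.61·+0.10031| / 0.112371 = 2.412 rad/s.

2.41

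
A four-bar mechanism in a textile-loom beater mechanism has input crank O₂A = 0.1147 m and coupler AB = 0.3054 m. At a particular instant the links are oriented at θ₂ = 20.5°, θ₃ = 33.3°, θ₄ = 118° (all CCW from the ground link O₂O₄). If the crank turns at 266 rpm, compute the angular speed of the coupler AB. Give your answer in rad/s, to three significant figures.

10.4

ω₂ = 27.86 rad/s (from 266 rpm).
Differentiating the loop-closure r₂e^{iθ₂}+r₃e^{iθ₃}=r₁+r₄e^{iθ₄} gives r₂ω₂e^{iθ₂}+r₃ω₃e^{iθ₃}=r₄ω₄e^{iθ₄}.
Eliminating the other unknown: ω₃ = r₂ω₂ sin(θ₄−θ₂) / [r₃ sin(θ₃−θ₄)].
Numerator sine = +0.99144; denominator sine = -0.99572.
Result = 0.1147·27.86·(+0.99144) / (0.3054·(-0.99572)) = -10.417 rad/s; magnitude 10.417 rad/s.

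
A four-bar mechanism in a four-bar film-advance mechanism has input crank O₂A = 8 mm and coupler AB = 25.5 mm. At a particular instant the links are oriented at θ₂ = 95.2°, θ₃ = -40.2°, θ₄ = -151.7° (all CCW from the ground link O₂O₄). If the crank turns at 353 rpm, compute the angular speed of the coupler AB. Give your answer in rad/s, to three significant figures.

ω₂ = 36.97 rad/s (from 353 rpm).
Differentiating the loop-closure r₂e^{iθ₂}+r₃e^{iθ₃}=r₁+r₄e^{iθ₄} gives r₂ω₂e^{iθ₂}+r₃ω₃e^{iθ₃}=r₄ω₄e^{iθ₄}.
Eliminating the other unknown: ω₃ = r₂ω₂ sin(θ₄−θ₂) / [r₃ sin(θ₃−θ₄)].
Numerator sine = +0.91982; denominator sine = +0.93042.
Result = 0.008·36.97·(+0.91982) / (0.0255·(+0.93042)) = +11.465 rad/s; magnitude 11.465 rad/s.

11.5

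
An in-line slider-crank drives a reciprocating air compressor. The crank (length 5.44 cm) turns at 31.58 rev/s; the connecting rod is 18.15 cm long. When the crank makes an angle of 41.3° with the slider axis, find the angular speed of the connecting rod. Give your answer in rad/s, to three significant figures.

ω = 198.4 rad/s (converted from 31.58 rev/s).
The rod makes angle φ with the slider axis where L sinφ = r sinθ; differentiating, L cosφ·φ̇ = r ω cosθ.
L cosφ = √(L² − r² sin²θ) = 0.17791 m.
|ω_rod| = r ω |cosθ| / √(L² − r² sin²θ) = 0.0544·198.4·0.75126/0.17791 = 45.58 rad/s.

45.6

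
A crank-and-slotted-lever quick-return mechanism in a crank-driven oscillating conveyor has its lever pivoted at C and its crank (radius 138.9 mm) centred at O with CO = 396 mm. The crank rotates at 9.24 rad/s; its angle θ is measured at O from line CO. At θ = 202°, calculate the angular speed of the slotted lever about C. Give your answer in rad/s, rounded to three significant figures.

ω = 9.24 rad/s
Crank pin A relative to C: A = (d + r cosθ, r sinθ); lever angle φ = atan2(r sinθ, d + r cosθ).
Differentiating tanφ: φ̇ = rω(d cosθ + r)/(d² + r² + 2dr cosθ).
d² + r² + 2dr cosθ = |CA|² = 0.0741108 m²;  d cosθ + r = -0.22826 m.
|ω_lever| = |0.1389·9.24·-0.22826| / 0.0741108 = 3.953 rad/s.

3.95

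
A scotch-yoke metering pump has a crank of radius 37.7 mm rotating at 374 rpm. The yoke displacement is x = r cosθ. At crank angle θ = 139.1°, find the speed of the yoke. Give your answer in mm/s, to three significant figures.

967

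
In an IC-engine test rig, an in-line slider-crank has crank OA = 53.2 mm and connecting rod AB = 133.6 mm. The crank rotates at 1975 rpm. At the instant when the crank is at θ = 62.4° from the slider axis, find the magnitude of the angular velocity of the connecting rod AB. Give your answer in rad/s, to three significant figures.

40.8

ω = 206.8 rad/s (converted from 1975 rpm).
The rod makes angle φ with the slider axis where L sinφ = r sinθ; differentiating, L cosφ·φ̇ = r ω cosθ.
L cosφ = √(L² − r² sin²θ) = 0.125 m.
|ω_rod| = r ω |cosθ| / √(L² − r² sin²θ) = 0.0532·206.8·0.46330/0.125 = 40.779 rad/s.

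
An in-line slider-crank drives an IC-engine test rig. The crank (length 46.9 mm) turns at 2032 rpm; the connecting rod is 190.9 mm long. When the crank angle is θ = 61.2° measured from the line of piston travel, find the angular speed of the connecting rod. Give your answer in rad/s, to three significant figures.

25.8

ω = 212.8 rad/s (converted from 2032 rpm).
The rod makes angle φ with the slider axis where L sinφ = r sinθ; differentiating, L cosφ·φ̇ = r ω cosθ.
L cosφ = √(L² − r² sin²θ) = 0.18642 m.
|ω_rod| = r ω |cosθ| / √(L² − r² sin²θ) = 0.0469·212.8·0.48175/0.18642 = 25.79 rad/s.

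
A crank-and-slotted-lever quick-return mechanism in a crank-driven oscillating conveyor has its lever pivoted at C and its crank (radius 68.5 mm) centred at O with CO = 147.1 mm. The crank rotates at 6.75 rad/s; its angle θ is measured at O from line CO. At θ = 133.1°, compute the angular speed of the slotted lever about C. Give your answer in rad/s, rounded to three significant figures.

1.18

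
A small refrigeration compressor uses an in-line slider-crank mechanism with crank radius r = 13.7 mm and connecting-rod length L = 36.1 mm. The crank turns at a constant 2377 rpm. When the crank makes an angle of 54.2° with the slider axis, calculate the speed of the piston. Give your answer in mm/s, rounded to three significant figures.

3410

ω = 2π·2377/60 = 248.9 rad/s
For an in-line slider-crank, x = r cosθ + √(L² − r² sin²θ), so v = −rω sinθ·[1 + r cosθ/√(L² − r² sin²θ)].
With r = 0.0137 m, L = 0.0361 m, θ = 54.2°: √(L² − r² sin²θ) = 0.034347 m.
v = −0.0137·248.9·0.81106·[1 + 0.0137·0.58496/0.034347] = -3.4112 m/s.
|v| = 3.4112 m/s = 3411.2 mm/s.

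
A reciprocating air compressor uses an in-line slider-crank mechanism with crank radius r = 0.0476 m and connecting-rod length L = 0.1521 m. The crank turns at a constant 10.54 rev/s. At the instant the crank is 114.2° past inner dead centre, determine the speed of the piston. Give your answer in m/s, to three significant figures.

2.49

ω = 2π·10.5 = 66.22 rad/s
For an in-line slider-crank, x = r cosθ + √(L² − r² sin²θ), so v = −rω sinθ·[1 + r cosθ/√(L² − r² sin²θ)].
With r = 0.0476 m, L = 0.1521 m, θ = 114.2°: √(L² − r² sin²θ) = 0.14577 m.
v = −0.0476·66.22·0.91212·[1 + 0.0476·-0.40992/0.14577] = -2.4904 m/s.
|v| = 2.4904 m/s.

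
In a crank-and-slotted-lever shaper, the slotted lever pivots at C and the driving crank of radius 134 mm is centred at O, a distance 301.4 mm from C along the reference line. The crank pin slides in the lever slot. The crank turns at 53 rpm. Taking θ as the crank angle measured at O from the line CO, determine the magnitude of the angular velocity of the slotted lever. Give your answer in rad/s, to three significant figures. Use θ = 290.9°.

ω = 5.55 rad/s (from 53 rpm).
Crank pin A relative to C: A = (d + r cosθ, r sinθ); lever angle φ = atan2(r sinθ, d + r cosθ).
Differentiating tanφ: φ̇ = rω(d cosθ + r)/(d² + r² + 2dr cosθ).
d² + r² + 2dr cosθ = |CA|² = 0.137614 m²;  d cosθ + r = +0.24152 m.
|ω_lever| = |0.134·5.55·+0.24152| / 0.137614 = 1.3053 rad/s.

1.31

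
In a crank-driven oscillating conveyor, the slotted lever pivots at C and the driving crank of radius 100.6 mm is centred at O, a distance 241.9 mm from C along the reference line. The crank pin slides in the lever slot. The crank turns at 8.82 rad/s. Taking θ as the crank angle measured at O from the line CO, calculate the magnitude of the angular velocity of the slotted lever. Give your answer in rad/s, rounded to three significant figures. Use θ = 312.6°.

ω = 8.82 rad/s
Crank pin A relative to C: A = (d + r cosθ, r sinθ); lever angle φ = atan2(r sinθ, d + r cosθ).
Differentiating tanφ: φ̇ = rω(d cosθ + r)/(d² + r² + 2dr cosθ).
d² + r² + 2dr cosθ = |CA|² = 0.10158 m²;  d cosθ + r = +0.26434 m.
|ω_lever| = |0.1006·8.82·+0.26434| / 0.10158 = 2.309 rad/s.

2.31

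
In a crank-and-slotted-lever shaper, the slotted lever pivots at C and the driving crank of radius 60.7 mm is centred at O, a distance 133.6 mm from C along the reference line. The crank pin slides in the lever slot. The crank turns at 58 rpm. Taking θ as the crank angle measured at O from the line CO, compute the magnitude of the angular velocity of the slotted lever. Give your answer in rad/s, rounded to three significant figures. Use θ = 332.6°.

1.84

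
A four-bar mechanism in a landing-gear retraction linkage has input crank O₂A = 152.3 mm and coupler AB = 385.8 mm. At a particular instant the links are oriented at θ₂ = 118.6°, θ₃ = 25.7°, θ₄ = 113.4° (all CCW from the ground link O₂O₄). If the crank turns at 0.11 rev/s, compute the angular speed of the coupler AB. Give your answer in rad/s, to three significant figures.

0.0247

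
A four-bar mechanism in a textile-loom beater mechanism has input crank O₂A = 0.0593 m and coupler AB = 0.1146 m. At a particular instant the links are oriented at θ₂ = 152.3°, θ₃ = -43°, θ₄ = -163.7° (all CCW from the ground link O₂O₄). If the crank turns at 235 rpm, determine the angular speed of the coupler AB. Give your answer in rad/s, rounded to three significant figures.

10.3

ω₂ = 24.61 rad/s (from 235 rpm).
Differentiating the loop-closure r₂e^{iθ₂}+r₃e^{iθ₃}=r₁+r₄e^{iθ₄} gives r₂ω₂e^{iθ₂}+r₃ω₃e^{iθ₃}=r₄ω₄e^{iθ₄}.
Eliminating the other unknown: ω₃ = r₂ω₂ sin(θ₄−θ₂) / [r₃ sin(θ₃−θ₄)].
Numerator sine = +0.69466; denominator sine = +0.85985.
Result = 0.0593·24.61·(+0.69466) / (0.1146·(+0.85985)) = +10.288 rad/s; magnitude 10.288 rad/s.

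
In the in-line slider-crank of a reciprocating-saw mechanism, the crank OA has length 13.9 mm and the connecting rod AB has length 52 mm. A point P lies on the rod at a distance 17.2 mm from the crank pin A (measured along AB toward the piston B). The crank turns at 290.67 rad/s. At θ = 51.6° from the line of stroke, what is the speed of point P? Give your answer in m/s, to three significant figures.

ω = 290.7 rad/s.  Crank-pin speed |V_A| = rω = 4.0403 m/s, perpendicular to OA.
Rod angle: sinφ = −(r/L) sinθ ⇒ φ = -12.092°; ω_rod = −rω cosθ/√(L²−r²sin²θ) = -49.357 rad/s.
V_P = V_A + ω_rod × AP, with AP = 0.0172 m along the rod.
Components: V_Px = −rω sinθ − a·ω_rod·sinφ = -3.3442 m/s;  V_Py = rω cosθ + a·ω_rod·cosφ = +1.6795 m/s.
|V_P| = √(V_Px² + V_Py²) = 3.7423 m/s.

3.74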